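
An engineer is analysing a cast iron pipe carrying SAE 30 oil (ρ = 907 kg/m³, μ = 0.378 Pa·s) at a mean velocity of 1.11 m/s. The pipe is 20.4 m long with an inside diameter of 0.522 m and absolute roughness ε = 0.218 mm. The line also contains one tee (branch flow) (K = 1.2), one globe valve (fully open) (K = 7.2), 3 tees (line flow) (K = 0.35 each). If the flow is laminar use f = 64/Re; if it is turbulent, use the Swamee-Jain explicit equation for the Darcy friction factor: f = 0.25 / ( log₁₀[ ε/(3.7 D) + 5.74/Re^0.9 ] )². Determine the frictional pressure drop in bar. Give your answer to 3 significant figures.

Reynolds number Re = ρVD/μ = 907 · 1.11 · 0.522 / 0.378 = 1390.
Re < 2300 → laminar flow, so f = 64/Re = 64/1390 = 0.04603 (the turbulent correlation is not needed).
Total minor-loss coefficient ΣK = 1·1.2 + 1·7.2 + 3·0.35 = 9.45.
ΔP = [f·L/D + ΣK]·(ρV²/2) = [0.04603·20.4/0.522 + 9.45]·(907·1.11²/2) = [1.799 + 9.45]·558.8 = 6285 Pa.
ΔP = 6285 Pa = 0.0629 bar.

ΔP ≈ 0.0629 bar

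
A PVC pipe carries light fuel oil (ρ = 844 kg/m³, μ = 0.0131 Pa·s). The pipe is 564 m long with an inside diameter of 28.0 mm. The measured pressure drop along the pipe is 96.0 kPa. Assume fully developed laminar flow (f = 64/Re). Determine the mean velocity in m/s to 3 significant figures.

V ≈ 0.318 m/s

For laminar flow, f = 64/Re with Re = ρVD/μ, so Darcy-Weisbach reduces to ΔP = 32μLV/D². Solving for V: V = ΔP·D²/(32μL) = 9.6e+04·(0.028)²/(32·0.0131·564) = 0.3183 m/s.
Check: Re = ρVD/μ = 844·0.3183·0.028/0.0131 = 574.3 < 2300, so the laminar assumption holds.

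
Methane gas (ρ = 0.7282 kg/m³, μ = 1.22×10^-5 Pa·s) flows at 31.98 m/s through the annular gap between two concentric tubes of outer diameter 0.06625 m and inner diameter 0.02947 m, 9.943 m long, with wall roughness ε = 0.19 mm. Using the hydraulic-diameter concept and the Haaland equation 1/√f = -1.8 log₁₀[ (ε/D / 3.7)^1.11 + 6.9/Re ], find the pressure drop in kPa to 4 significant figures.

ΔP ≈ 3.212 kPa

Hydraulic diameter D_h = 4A/P = D_o - D_i = 0.06625 - 0.02947 = 0.03678 m.
Re = ρVD_h/μ = 0.7282·31.98·0.03678/1.22e-05 = 7.021e+04.
ε/D_h = 0.00019/0.03678 = 0.00517; Haaland gives 1/√f = -1.8 log₁₀[0.000677+9.83e-05] = 5.599, so f = 0.0319.
ΔP = f(L/D_h)(ρV²/2) = 0.0319·9.943/0.03678·372.4 = 3212 Pa.
ΔP = 3.212 kPa.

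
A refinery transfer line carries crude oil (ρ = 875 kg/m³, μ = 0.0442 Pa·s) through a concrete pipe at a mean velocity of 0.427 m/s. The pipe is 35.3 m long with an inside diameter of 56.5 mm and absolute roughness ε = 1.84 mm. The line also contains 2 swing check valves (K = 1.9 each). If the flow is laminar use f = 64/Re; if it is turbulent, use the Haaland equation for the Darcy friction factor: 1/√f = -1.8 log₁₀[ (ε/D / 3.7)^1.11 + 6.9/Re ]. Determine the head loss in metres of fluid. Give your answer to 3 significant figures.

h_f ≈ 0.813 m

Reynolds number Re = ρVD/μ = 875 · 0.427 · 0.0565 / 0.0442 = 477.6.
Re < 2300 → laminar flow, so f = 64/Re = 64/477.6 = 0.134 (the turbulent correlation is not needed).
Total minor-loss coefficient ΣK = 2·1.9 = 3.8.
ΔP = [f·L/D + ΣK]·(ρV²/2) = [0.134·35.3/0.0565 + 3.8]·(875·0.427²/2) = [83.72 + 3.8]·79.77 = 6982 Pa.
Head loss h_f = ΔP/(ρg) = 6982/(875·9.81) = 0.813 m.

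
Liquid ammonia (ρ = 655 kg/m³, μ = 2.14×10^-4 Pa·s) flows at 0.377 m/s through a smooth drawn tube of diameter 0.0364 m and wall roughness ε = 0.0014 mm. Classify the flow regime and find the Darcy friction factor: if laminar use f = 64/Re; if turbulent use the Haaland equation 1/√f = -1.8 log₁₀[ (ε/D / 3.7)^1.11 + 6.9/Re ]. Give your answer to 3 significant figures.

Re = ρVD/μ = 655·0.377·0.0364/0.000214 = 4.2e+04.
Re > 4000 → turbulent. ε/D = 1.4e-06/0.0364 = 3.85e-05; Haaland: 1/√f = -1.8 log₁₀[2.94e-06 + 0.000164] = 6.798, so f = 0.02164.

f ≈ 0.0216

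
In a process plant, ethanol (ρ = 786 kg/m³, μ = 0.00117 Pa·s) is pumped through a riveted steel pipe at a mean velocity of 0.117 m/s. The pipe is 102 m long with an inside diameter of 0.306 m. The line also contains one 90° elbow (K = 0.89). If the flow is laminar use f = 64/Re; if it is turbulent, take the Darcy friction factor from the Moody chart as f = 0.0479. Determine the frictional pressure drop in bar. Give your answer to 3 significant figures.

ΔP ≈ 9.07×10^-4 bar

Reynolds number Re = ρVD/μ = 786 · 0.117 · 0.306 / 0.00117 = 2.405e+04.
Re > 4000 → turbulent; use the Moody-chart value f = 0.0479.
Total minor-loss coefficient ΣK = 1·0.89 = 0.89.
ΔP = [f·L/D + ΣK]·(ρV²/2) = [0.0479·102/0.306 + 0.89]·(786·0.117²/2) = [15.97 + 0.89]·5.38 = 90.69 Pa.
ΔP = 90.69 Pa = 9.07×10^-4 bar.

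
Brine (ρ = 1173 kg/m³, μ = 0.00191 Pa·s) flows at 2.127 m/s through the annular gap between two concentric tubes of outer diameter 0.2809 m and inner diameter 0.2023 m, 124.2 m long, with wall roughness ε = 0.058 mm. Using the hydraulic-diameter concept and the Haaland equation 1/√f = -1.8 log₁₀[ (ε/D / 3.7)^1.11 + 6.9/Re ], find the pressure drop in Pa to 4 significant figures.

Hydraulic diameter D_h = 4A/P = D_o - D_i = 0.2809 - 0.2023 = 0.0786 m.
Re = ρVD_h/μ = 1173·2.127·0.0786/0.00191 = 1.027e+05.
ε/D_h = 5.8e-05/0.0786 = 0.000738; Haaland gives 1/√f = -1.8 log₁₀[7.81e-05+6.72e-05] = 6.908, so f = 0.02096.
ΔP = f(L/D_h)(ρV²/2) = 0.02096·124.2/0.0786·2653 = 8.787e+04 Pa.

ΔP ≈ 87870 Pa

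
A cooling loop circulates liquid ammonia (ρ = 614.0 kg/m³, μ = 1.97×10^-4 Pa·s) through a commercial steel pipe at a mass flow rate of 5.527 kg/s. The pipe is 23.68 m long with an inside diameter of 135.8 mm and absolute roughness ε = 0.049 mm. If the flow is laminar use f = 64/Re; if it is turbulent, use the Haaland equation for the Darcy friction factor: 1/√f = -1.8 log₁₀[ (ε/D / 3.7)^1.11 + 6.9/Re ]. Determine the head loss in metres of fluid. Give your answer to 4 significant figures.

A = πD²/4 = π(0.1358)²/4 = 0.01448 m²; mean velocity V = ṁ/(ρA) = 5.527/(614 · 0.01448) = 0.6215 m/s.
Reynolds number Re = ρVD/μ = 614 · 0.6215 · 0.1358 / 0.000197 = 2.63e+05.
Re > 4000 → turbulent. Relative roughness ε/D = 4.9e-05/0.1358 = 0.000361. Haaland: 1/√f = -1.8 log₁₀[(0.000361/3.7)^1.11 + 6.9/2.63e+05] = -1.8 log₁₀[3.53e-05 + 2.62e-05] = 7.58, so f = 0.01741.
Darcy-Weisbach: ΔP = f(L/D)(ρV²/2) = 0.01741·(23.68/0.1358)·(614·0.6215²/2) = 0.01741·174.4·118.6 = 359.9 Pa.
Head loss h_f = ΔP/(ρg) = 359.9/(614·9.81) = 0.05975 m.

h_f ≈ 0.05975 m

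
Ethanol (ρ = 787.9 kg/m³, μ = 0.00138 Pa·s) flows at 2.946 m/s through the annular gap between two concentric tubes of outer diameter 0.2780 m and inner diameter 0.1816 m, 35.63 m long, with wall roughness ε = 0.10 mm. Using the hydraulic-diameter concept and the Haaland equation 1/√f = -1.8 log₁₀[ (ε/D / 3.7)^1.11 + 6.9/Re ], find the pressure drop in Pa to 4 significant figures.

Hydraulic diameter D_h = 4A/P = D_o - D_i = 0.278 - 0.1816 = 0.0964 m.
Re = ρVD_h/μ = 787.9·2.946·0.0964/0.00138 = 1.621e+05.
ε/D_h = 0.0001/0.0964 = 0.00104; Haaland gives 1/√f = -1.8 log₁₀[0.000114+4.26e-05] = 6.85, so f = 0.02131.
ΔP = f(L/D_h)(ρV²/2) = 0.02131·35.63/0.0964·3419 = 2.694e+04 Pa.

ΔP ≈ 26940 Pa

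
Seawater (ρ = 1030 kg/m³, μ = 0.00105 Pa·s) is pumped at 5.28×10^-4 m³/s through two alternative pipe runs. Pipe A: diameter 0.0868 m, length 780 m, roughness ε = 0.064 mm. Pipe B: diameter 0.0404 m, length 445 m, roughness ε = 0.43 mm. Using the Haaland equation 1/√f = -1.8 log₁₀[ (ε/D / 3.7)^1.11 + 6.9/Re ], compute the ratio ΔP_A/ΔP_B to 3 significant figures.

Pipe A: V = Q/A = 0.000528/0.005917 = 0.08923 m/s; Re = 7598; ε/D = 0.000737; Haaland → f = 0.03416; ΔP_A = f(L/D)(ρV²/2) = 1259 Pa.
Pipe B: V = Q/A = 0.000528/0.001282 = 0.4119 m/s; Re = 1.632e+04; ε/D = 0.0106; Haaland → f = 0.04192; ΔP_B = f(L/D)(ρV²/2) = 4.034e+04 Pa.
ΔP_A/ΔP_B = 1259/4.034e+04 = 0.0312.

ΔP_A/ΔP_B ≈ 0.0312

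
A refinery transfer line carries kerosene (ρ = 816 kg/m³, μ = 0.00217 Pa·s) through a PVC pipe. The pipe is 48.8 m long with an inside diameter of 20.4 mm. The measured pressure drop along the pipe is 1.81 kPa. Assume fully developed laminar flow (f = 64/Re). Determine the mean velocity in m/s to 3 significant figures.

V ≈ 0.222 m/s

For laminar flow, f = 64/Re with Re = ρVD/μ, so Darcy-Weisbach reduces to ΔP = 32μLV/D². Solving for V: V = ΔP·D²/(32μL) = 1810·(0.0204)²/(32·0.00217·48.8) = 0.2223 m/s.
Check: Re = ρVD/μ = 816·0.2223·0.0204/0.00217 = 1705 < 2300, so the laminar assumption holds.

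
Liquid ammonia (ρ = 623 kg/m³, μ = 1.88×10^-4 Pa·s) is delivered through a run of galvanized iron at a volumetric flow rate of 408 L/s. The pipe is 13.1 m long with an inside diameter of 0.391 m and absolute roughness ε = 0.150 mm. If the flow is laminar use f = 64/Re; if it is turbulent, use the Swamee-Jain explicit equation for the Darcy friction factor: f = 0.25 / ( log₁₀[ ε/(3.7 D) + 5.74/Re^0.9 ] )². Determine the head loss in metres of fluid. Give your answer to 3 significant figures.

h_f ≈ 0.314 m

Q = 408 L/s = 408/1000 = 0.408 m³/s.
Cross-sectional area A = πD²/4 = π(0.391)²/4 = 0.1201 m²; mean velocity V = Q/A = 0.408/0.1201 = 3.398 m/s.
Reynolds number Re = ρVD/μ = 623 · 3.398 · 0.391 / 0.000188 = 4.403e+06.
Re > 4000 → turbulent. Relative roughness ε/D = 0.00015/0.391 = 0.000384. Swamee-Jain: f = 0.25/(log₁₀[0.000384/3.7 + 5.74/4.403e+06^0.9])² = 0.25/(log₁₀[0.000104 + 6.02e-06])² = 0.25/(-3.96)² = 0.01594.
Darcy-Weisbach: ΔP = f(L/D)(ρV²/2) = 0.01594·(13.1/0.391)·(623·3.398²/2) = 0.01594·33.5·3597 = 1921 Pa.
Head loss h_f = ΔP/(ρg) = 1921/(623·9.81) = 0.314 m.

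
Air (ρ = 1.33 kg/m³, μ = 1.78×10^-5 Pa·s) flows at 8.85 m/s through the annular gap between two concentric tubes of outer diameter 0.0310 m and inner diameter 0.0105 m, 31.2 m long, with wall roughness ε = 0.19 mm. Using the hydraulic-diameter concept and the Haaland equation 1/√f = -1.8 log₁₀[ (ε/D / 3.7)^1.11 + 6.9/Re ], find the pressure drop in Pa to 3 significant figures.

Hydraulic diameter D_h = 4A/P = D_o - D_i = 0.031 - 0.0105 = 0.0205 m.
Re = ρVD_h/μ = 1.33·8.85·0.0205/1.78e-05 = 1.356e+04.
ε/D_h = 0.00019/0.0205 = 0.00927; Haaland gives 1/√f = -1.8 log₁₀[0.0013+0.000509] = 4.938, so f = 0.04101.
ΔP = f(L/D_h)(ρV²/2) = 0.04101·31.2/0.0205·52.08 = 3251 Pa.

ΔP ≈ 3250 Pa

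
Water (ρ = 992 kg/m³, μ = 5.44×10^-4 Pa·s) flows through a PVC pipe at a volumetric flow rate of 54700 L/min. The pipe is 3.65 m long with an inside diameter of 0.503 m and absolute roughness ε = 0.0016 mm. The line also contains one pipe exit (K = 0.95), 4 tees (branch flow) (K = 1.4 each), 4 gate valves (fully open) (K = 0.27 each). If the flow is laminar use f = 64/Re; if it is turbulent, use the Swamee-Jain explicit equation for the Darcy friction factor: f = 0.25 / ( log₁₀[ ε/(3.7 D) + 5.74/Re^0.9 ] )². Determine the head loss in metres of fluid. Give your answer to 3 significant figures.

Q = 54700 L/min = 54700/60000 = 0.9117 m³/s.
Cross-sectional area A = πD²/4 = π(0.503)²/4 = 0.1987 m²; mean velocity V = Q/A = 0.9117/0.1987 = 4.588 m/s.
Reynolds number Re = ρVD/μ = 992 · 4.588 · 0.503 / 0.000544 = 4.208e+06.
Re > 4000 → turbulent. Relative roughness ε/D = 1.6e-06/0.503 = 3.18e-06. Swamee-Jain: f = 0.25/(log₁₀[3.18e-06/3.7 + 5.74/4.208e+06^0.9])² = 0.25/(log₁₀[8.6e-07 + 6.27e-06])² = 0.25/(-5.147)² = 0.009437.
Total minor-loss coefficient ΣK = 1·0.95 + 4·1.4 + 4·0.27 = 7.63.
ΔP = [f·L/D + ΣK]·(ρV²/2) = [0.009437·3.65/0.503 + 7.63]·(992·4.588²/2) = [0.06848 + 7.63]·1.044e+04 = 8.037e+04 Pa.
Head loss h_f = ΔP/(ρg) = 8.037e+04/(992·9.81) = 8.26 m.

h_f ≈ 8.26 m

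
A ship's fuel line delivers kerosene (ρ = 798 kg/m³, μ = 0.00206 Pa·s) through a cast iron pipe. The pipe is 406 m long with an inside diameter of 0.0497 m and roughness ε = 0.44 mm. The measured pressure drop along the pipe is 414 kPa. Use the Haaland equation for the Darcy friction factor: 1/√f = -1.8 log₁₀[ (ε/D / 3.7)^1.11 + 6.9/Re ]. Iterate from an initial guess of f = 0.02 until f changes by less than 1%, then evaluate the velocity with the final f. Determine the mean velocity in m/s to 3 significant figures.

V ≈ 1.83 m/s

Rearranging Darcy-Weisbach: V = √(2·ΔP·D/(f·L·ρ)). With ε/D = 0.00044/0.0497 = 0.00885, iterate starting from f = 0.02:
  f = 0.02 → V = √(2·4.14e+05·0.0497/(0.02·406·798)) = 2.52 m/s; Re = ρVD/μ = 4.852e+04; f → 0.03768
  f = 0.03768 → V = 1.836 m/s; Re = 3.535e+04; f → 0.03812
  f = 0.03812 → V = 1.825 m/s; Re = 3.514e+04; f → 0.03813
Converged (Δf/f < 1%). With the final f = 0.03813: V = √(2·4.14e+05·0.0497/(0.03813·406·798)) = 1.825 m/s.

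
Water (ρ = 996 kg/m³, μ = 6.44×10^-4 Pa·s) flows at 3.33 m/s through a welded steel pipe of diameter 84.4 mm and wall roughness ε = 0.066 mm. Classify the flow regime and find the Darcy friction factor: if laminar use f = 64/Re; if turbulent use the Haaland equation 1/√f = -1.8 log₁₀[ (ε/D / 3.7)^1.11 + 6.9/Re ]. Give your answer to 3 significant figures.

f ≈ 0.0193

Re = ρVD/μ = 996·3.33·0.0844/0.000644 = 4.347e+05.
Re > 4000 → turbulent. ε/D = 6.6e-05/0.0844 = 0.000782; Haaland: 1/√f = -1.8 log₁₀[8.33e-05 + 1.59e-05] = 7.206, so f = 0.01926.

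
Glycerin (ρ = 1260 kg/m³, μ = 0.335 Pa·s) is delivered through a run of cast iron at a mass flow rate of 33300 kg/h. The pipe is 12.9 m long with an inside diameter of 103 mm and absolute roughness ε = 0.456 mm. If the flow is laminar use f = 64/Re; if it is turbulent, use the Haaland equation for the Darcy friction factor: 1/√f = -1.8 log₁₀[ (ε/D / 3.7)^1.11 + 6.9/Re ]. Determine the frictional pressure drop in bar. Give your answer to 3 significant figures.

ΔP ≈ 0.115 bar

ṁ = 33300 kg/h = 33300/3600 = 9.25 kg/s.
A = πD²/4 = π(0.103)²/4 = 0.008332 m²; mean velocity V = ṁ/(ρA) = 9.25/(1260 · 0.008332) = 0.8811 m/s.
Reynolds number Re = ρVD/μ = 1260 · 0.8811 · 0.103 / 0.335 = 341.3.
Re < 2300 → laminar flow, so f = 64/Re = 64/341.3 = 0.1875 (the turbulent correlation is not needed).
Darcy-Weisbach: ΔP = f(L/D)(ρV²/2) = 0.1875·(12.9/0.103)·(1260·0.8811²/2) = 0.1875·125.2·489.1 = 1.148e+04 Pa.
ΔP = 1.148e+04 Pa = 0.115 bar.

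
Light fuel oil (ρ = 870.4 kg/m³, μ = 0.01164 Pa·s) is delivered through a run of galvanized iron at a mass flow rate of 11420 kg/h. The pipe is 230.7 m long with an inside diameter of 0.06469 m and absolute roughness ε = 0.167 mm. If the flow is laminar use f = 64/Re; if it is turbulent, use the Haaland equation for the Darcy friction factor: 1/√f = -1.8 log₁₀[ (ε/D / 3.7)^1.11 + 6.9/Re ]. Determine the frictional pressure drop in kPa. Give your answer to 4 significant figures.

ṁ = 11420 kg/h = 11420/3600 = 3.172 kg/s.
A = πD²/4 = π(0.06469)²/4 = 0.003287 m²; mean velocity V = ṁ/(ρA) = 3.172/(870.4 · 0.003287) = 1.109 m/s.
Reynolds number Re = ρVD/μ = 870.4 · 1.109 · 0.06469 / 0.0116 = 5364.
Re > 4000 → turbulent. Relative roughness ε/D = 0.000167/0.06469 = 0.00258. Haaland: 1/√f = -1.8 log₁₀[(0.00258/3.7)^1.11 + 6.9/5364] = -1.8 log₁₀[0.000314 + 0.00129] = 5.033, so f = 0.03948.
Darcy-Weisbach: ΔP = f(L/D)(ρV²/2) = 0.03948·(230.7/0.06469)·(870.4·1.109²/2) = 0.03948·3566·535.1 = 7.535e+04 Pa.
ΔP = 7.535e+04 Pa = 75.35 kPa.

ΔP ≈ 75.35 kPa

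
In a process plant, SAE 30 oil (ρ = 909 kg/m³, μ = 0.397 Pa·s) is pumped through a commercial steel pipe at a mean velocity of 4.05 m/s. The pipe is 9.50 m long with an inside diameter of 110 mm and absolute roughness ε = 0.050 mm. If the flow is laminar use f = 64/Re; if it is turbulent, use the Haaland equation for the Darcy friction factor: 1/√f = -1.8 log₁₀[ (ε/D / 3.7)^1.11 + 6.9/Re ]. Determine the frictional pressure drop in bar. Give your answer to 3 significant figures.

Reynolds number Re = ρVD/μ = 909 · 4.05 · 0.11 / 0.397 = 1020.
Re < 2300 → laminar flow, so f = 64/Re = 64/1020 = 0.06274 (the turbulent correlation is not needed).
Darcy-Weisbach: ΔP = f(L/D)(ρV²/2) = 0.06274·(9.5/0.11)·(909·4.05²/2) = 0.06274·86.36·7455 = 4.04e+04 Pa.
ΔP = 4.04e+04 Pa = 0.404 bar.

ΔP ≈ 0.404 bar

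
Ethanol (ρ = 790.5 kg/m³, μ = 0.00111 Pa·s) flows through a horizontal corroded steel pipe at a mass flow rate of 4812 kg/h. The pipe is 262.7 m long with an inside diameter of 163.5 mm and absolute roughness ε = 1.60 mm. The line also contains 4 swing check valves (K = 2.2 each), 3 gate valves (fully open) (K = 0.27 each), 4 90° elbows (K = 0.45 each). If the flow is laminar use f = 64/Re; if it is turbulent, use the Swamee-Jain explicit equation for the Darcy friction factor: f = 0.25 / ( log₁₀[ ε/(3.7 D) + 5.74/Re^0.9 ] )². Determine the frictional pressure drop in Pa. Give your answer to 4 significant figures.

ṁ = 4812 kg/h = 4812/3600 = 1.337 kg/s.
A = πD²/4 = π(0.1635)²/4 = 0.021 m²; mean velocity V = ṁ/(ρA) = 1.337/(790.5 · 0.021) = 0.08054 m/s.
Reynolds number Re = ρVD/μ = 790.5 · 0.08054 · 0.1635 / 0.00111 = 9378.
Re > 4000 → turbulent. Relative roughness ε/D = 0.0016/0.1635 = 0.00979. Swamee-Jain: f = 0.25/(log₁₀[0.00979/3.7 + 5.74/9378^0.9])² = 0.25/(log₁₀[0.00264 + 0.00153])² = 0.25/(-2.38)² = 0.04415.
Total minor-loss coefficient ΣK = 4·2.2 + 3·0.27 + 4·0.45 = 11.4.
ΔP = [f·L/D + ΣK]·(ρV²/2) = [0.04415·262.7/0.1635 + 11.4]·(790.5·0.08054²/2) = [70.94 + 11.4]·2.564 = 211.1 Pa.

ΔP ≈ 211.1 Pa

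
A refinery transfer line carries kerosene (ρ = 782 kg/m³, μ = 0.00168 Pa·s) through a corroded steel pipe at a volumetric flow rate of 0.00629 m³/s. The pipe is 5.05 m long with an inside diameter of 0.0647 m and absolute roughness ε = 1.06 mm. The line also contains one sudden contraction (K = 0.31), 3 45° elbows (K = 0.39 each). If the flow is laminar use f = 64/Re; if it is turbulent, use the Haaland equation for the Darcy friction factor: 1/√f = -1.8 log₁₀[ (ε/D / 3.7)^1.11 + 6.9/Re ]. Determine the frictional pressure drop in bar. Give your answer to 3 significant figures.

ΔP ≈ 0.0725 bar

Cross-sectional area A = πD²/4 = π(0.0647)²/4 = 0.003288 m²; mean velocity V = Q/A = 0.00629/0.003288 = 1.913 m/s.
Reynolds number Re = ρVD/μ = 782 · 1.913 · 0.0647 / 0.00168 = 5.762e+04.
Re > 4000 → turbulent. Relative roughness ε/D = 0.00106/0.0647 = 0.0164. Haaland: 1/√f = -1.8 log₁₀[(0.0164/3.7)^1.11 + 6.9/5.762e+04] = -1.8 log₁₀[0.00244 + 0.00012] = 4.665, so f = 0.04594.
Total minor-loss coefficient ΣK = 1·0.31 + 3·0.39 = 1.48.
ΔP = [f·L/D + ΣK]·(ρV²/2) = [0.04594·5.05/0.0647 + 1.48]·(782·1.913²/2) = [3.586 + 1.48]·1431 = 7250 Pa.
ΔP = 7250 Pa = 0.0725 bar.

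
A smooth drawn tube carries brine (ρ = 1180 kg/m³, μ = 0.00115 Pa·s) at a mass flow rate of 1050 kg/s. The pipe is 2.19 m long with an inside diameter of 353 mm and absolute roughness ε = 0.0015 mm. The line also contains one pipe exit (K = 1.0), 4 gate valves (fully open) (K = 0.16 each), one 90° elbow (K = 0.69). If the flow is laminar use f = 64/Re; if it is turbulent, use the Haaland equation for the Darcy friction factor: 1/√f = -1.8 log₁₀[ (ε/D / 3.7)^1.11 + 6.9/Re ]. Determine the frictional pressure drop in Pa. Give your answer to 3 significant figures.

A = πD²/4 = π(0.353)²/4 = 0.09787 m²; mean velocity V = ṁ/(ρA) = 1050/(1180 · 0.09787) = 9.092 m/s.
Reynolds number Re = ρVD/μ = 1180 · 9.092 · 0.353 / 0.00115 = 3.293e+06.
Re > 4000 → turbulent. Relative roughness ε/D = 1.5e-06/0.353 = 4.25e-06. Haaland: 1/√f = -1.8 log₁₀[(4.25e-06/3.7)^1.11 + 6.9/3.293e+06] = -1.8 log₁₀[2.55e-07 + 2.1e-06] = 10.13, so f = 0.009741.
Total minor-loss coefficient ΣK = 1·1 + 4·0.16 + 1·0.69 = 2.33.
ΔP = [f·L/D + ΣK]·(ρV²/2) = [0.009741·2.19/0.353 + 2.33]·(1180·9.092²/2) = [0.06043 + 2.33]·4.877e+04 = 1.166e+05 Pa.

ΔP ≈ 117000 Pa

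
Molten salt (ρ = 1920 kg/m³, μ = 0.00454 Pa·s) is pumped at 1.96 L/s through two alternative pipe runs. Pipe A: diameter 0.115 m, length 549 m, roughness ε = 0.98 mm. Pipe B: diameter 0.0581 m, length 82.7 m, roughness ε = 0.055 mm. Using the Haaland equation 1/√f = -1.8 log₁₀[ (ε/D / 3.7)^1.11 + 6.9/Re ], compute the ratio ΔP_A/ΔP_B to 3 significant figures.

Pipe A: V = Q/A = 0.00196/0.01039 = 0.1887 m/s; Re = 9177; ε/D = 0.00852; Haaland → f = 0.04191; ΔP_A = f(L/D)(ρV²/2) = 6839 Pa.
Pipe B: V = Q/A = 0.00196/0.002651 = 0.7393 m/s; Re = 1.817e+04; ε/D = 0.000947; Haaland → f = 0.02807; ΔP_B = f(L/D)(ρV²/2) = 2.096e+04 Pa.
ΔP_A/ΔP_B = 6839/2.096e+04 = 0.326.

ΔP_A/ΔP_B ≈ 0.326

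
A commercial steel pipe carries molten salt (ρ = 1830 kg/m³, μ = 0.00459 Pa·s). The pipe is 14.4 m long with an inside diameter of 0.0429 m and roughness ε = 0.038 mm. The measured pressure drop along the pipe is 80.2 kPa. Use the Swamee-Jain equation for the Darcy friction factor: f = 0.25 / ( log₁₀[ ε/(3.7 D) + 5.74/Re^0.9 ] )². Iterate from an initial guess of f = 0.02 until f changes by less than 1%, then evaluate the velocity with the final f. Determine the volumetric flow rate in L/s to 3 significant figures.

Rearranging Darcy-Weisbach: V = √(2·ΔP·D/(f·L·ρ)). With ε/D = 3.8e-05/0.0429 = 0.000886, iterate starting from f = 0.02:
  f = 0.02 → V = √(2·8.02e+04·0.0429/(0.02·14.4·1830)) = 3.613 m/s; Re = ρVD/μ = 6.18e+04; f → 0.02317
  f = 0.02317 → V = 3.357 m/s; Re = 5.742e+04; f → 0.0234
Converged (Δf/f < 1%). With the final f = 0.0234: V = √(2·8.02e+04·0.0429/(0.0234·14.4·1830)) = 3.341 m/s.
Q = V·A = 3.341·(π/4·0.0429²) = 0.004829 m³/s = 4.83 L/s.

Q ≈ 4.83 L/s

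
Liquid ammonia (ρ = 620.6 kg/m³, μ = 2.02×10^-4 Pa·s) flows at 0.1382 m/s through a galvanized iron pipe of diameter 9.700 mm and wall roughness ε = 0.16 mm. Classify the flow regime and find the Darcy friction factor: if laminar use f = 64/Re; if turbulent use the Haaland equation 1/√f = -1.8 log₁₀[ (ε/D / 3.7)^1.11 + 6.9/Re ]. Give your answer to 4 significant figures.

f ≈ 0.05432

Re = ρVD/μ = 620.6·0.1382·0.0097/0.000202 = 4119.
Re > 4000 → turbulent. ε/D = 0.00016/0.0097 = 0.0165; Haaland: 1/√f = -1.8 log₁₀[0.00246 + 0.00168] = 4.291, so f = 0.05432.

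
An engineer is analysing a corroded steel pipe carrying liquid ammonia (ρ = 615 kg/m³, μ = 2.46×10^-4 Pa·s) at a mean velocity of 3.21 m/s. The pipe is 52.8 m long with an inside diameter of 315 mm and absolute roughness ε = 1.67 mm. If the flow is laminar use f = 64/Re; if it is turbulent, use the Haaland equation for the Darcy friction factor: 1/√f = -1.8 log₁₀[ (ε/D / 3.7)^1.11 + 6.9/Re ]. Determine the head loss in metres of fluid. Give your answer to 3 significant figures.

h_f ≈ 2.73 m

Reynolds number Re = ρVD/μ = 615 · 3.21 · 0.315 / 0.000246 = 2.528e+06.
Re > 4000 → turbulent. Relative roughness ε/D = 0.00167/0.315 = 0.0053. Haaland: 1/√f = -1.8 log₁₀[(0.0053/3.7)^1.11 + 6.9/2.528e+06] = -1.8 log₁₀[0.000697 + 2.73e-06] = 5.679, so f = 0.03101.
Darcy-Weisbach: ΔP = f(L/D)(ρV²/2) = 0.03101·(52.8/0.315)·(615·3.21²/2) = 0.03101·167.6·3169 = 1.647e+04 Pa.
Head loss h_f = ΔP/(ρg) = 1.647e+04/(615·9.81) = 2.73 m.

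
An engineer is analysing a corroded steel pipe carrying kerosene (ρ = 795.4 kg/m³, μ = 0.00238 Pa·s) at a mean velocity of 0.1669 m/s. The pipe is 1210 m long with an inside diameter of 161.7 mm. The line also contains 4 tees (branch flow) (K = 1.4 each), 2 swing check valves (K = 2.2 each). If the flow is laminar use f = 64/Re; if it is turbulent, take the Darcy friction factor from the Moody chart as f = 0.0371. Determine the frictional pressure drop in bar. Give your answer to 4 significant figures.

Reynolds number Re = ρVD/μ = 795.4 · 0.1669 · 0.1617 / 0.00238 = 9019.
Re > 4000 → turbulent; use the Moody-chart value f = 0.0371.
Total minor-loss coefficient ΣK = 4·1.4 + 2·2.2 = 10.
ΔP = [f·L/D + ΣK]·(ρV²/2) = [0.0371·1210/0.1617 + 10]·(795.4·0.1669²/2) = [277.6 + 10]·11.08 = 3186 Pa.
ΔP = 3186 Pa = 0.03186 bar.

ΔP ≈ 0.03186 bar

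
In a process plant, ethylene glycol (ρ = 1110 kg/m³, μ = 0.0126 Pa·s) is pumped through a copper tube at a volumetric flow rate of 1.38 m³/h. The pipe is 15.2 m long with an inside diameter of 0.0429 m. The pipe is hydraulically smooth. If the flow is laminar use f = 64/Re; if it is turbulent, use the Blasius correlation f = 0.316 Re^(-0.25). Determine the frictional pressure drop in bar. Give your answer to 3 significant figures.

ΔP ≈ 0.00883 bar

Q = 1.38 m³/h = 1.38/3600 = 0.0003833 m³/s.
Cross-sectional area A = πD²/4 = π(0.0429)²/4 = 0.001445 m²; mean velocity V = Q/A = 0.0003833/0.001445 = 0.2652 m/s.
Reynolds number Re = ρVD/μ = 1110 · 0.2652 · 0.0429 / 0.0126 = 1002.
Re < 2300 → laminar flow, so f = 64/Re = 64/1002 = 0.06386 (the turbulent correlation is not needed).
Darcy-Weisbach: ΔP = f(L/D)(ρV²/2) = 0.06386·(15.2/0.0429)·(1110·0.2652²/2) = 0.06386·354.3·39.03 = 883.1 Pa.
ΔP = 883.1 Pa = 0.00883 bar.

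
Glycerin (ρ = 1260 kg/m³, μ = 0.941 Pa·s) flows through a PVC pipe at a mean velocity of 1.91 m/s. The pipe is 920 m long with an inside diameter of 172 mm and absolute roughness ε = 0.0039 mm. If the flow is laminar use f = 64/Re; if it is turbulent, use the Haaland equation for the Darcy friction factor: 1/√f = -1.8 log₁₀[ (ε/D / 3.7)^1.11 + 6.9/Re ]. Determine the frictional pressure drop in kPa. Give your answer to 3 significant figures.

Reynolds number Re = ρVD/μ = 1260 · 1.91 · 0.172 / 0.941 = 439.9.
Re < 2300 → laminar flow, so f = 64/Re = 64/439.9 = 0.1455 (the turbulent correlation is not needed).
Darcy-Weisbach: ΔP = f(L/D)(ρV²/2) = 0.1455·(920/0.172)·(1260·1.91²/2) = 0.1455·5349·2298 = 1.789e+06 Pa.
ΔP = 1.789e+06 Pa = 1790 kPa.

ΔP ≈ 1790 kPa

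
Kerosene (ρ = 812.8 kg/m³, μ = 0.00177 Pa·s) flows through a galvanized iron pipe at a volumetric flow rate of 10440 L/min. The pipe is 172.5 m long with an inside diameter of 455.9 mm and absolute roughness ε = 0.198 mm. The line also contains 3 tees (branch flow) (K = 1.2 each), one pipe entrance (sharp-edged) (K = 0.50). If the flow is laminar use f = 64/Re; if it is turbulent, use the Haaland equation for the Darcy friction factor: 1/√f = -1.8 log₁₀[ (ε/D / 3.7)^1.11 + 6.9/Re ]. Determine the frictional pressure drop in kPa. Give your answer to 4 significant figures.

ΔP ≈ 5.056 kPa

Q = 10440 L/min = 10440/60000 = 0.174 m³/s.
Cross-sectional area A = πD²/4 = π(0.4559)²/4 = 0.1632 m²; mean velocity V = Q/A = 0.174/0.1632 = 1.066 m/s.
Reynolds number Re = ρVD/μ = 812.8 · 1.066 · 0.4559 / 0.00177 = 2.232e+05.
Re > 4000 → turbulent. Relative roughness ε/D = 0.000198/0.4559 = 0.000434. Haaland: 1/√f = -1.8 log₁₀[(0.000434/3.7)^1.11 + 6.9/2.232e+05] = -1.8 log₁₀[4.34e-05 + 3.09e-05] = 7.432, so f = 0.0181.
Total minor-loss coefficient ΣK = 3·1.2 + 1·0.5 = 4.1.
ΔP = [f·L/D + ΣK]·(ρV²/2) = [0.0181·172.5/0.4559 + 4.1]·(812.8·1.066²/2) = [6.85 + 4.1]·461.7 = 5056 Pa.
ΔP = 5056 Pa = 5.056 kPa.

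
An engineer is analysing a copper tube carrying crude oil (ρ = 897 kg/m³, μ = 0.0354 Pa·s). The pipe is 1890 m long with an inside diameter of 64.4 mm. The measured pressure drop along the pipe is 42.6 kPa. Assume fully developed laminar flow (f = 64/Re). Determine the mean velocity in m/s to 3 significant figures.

V ≈ 0.0825 m/s

For laminar flow, f = 64/Re with Re = ρVD/μ, so Darcy-Weisbach reduces to ΔP = 32μLV/D². Solving for V: V = ΔP·D²/(32μL) = 4.26e+04·(0.0644)²/(32·0.0354·1890) = 0.08252 m/s.
Check: Re = ρVD/μ = 897·0.08252·0.0644/0.0354 = 134.7 < 2300, so the laminar assumption holds.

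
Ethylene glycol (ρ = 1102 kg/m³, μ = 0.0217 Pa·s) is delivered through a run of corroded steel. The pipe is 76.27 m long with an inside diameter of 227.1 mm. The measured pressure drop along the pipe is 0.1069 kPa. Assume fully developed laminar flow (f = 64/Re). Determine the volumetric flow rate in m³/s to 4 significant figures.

For laminar flow, f = 64/Re with Re = ρVD/μ, so Darcy-Weisbach reduces to ΔP = 32μLV/D². Solving for V: V = ΔP·D²/(32μL) = 106.9·(0.2271)²/(32·0.0217·76.27) = 0.1041 m/s.
Check: Re = ρVD/μ = 1102·0.1041·0.2271/0.0217 = 1201 < 2300, so the laminar assumption holds.
Q = V·A = 0.1041·(π/4·0.2271²) = 0.004217 m³/s = 0.004217 m³/s.

Q ≈ 0.004217 m³/s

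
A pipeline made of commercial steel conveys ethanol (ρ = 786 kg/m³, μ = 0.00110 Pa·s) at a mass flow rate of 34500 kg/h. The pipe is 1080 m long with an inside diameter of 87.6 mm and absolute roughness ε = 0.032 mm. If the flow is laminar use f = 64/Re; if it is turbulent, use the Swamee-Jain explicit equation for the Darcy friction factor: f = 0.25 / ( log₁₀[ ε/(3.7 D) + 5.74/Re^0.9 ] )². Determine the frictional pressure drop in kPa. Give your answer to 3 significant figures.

ṁ = 34500 kg/h = 34500/3600 = 9.583 kg/s.
A = πD²/4 = π(0.0876)²/4 = 0.006027 m²; mean velocity V = ṁ/(ρA) = 9.583/(786 · 0.006027) = 2.023 m/s.
Reynolds number Re = ρVD/μ = 786 · 2.023 · 0.0876 / 0.0011 = 1.266e+05.
Re > 4000 → turbulent. Relative roughness ε/D = 3.2e-05/0.0876 = 0.000365. Swamee-Jain: f = 0.25/(log₁₀[0.000365/3.7 + 5.74/1.266e+05^0.9])² = 0.25/(log₁₀[9.87e-05 + 0.000147])² = 0.25/(-3.61)² = 0.01918.
Darcy-Weisbach: ΔP = f(L/D)(ρV²/2) = 0.01918·(1080/0.0876)·(786·2.023²/2) = 0.01918·1.233e+04·1608 = 3.804e+05 Pa.
ΔP = 3.804e+05 Pa = 380 kPa.

ΔP ≈ 380 kPa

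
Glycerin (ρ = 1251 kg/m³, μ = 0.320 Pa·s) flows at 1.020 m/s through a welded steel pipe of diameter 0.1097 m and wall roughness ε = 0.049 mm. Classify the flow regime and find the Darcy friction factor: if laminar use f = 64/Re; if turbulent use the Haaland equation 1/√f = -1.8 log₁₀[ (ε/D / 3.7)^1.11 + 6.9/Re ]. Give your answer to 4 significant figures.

Re = ρVD/μ = 1251·1.02·0.1097/0.32 = 437.4.
Re < 2300 → laminar, so f = 64/Re = 0.1463 (roughness is irrelevant in laminar flow).

f ≈ 0.1463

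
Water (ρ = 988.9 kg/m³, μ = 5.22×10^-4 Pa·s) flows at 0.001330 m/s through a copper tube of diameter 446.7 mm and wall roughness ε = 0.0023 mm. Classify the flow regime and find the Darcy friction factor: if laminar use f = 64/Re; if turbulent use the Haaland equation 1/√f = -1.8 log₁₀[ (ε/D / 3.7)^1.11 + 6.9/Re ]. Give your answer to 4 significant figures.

f ≈ 0.05686

Re = ρVD/μ = 988.9·0.00133·0.4467/0.000522 = 1126.
Re < 2300 → laminar, so f = 64/Re = 0.05686 (roughness is irrelevant in laminar flow).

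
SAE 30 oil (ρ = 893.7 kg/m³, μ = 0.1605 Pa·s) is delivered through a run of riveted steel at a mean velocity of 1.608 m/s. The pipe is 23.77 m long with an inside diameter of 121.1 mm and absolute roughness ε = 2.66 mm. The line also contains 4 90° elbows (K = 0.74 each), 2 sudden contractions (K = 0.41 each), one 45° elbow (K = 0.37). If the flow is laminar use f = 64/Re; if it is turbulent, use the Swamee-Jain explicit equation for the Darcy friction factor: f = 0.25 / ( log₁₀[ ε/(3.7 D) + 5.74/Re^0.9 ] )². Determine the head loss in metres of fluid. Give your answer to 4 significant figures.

h_f ≈ 2.074 m

Reynolds number Re = ρVD/μ = 893.7 · 1.608 · 0.1211 / 0.161 = 1084.
Re < 2300 → laminar flow, so f = 64/Re = 64/1084 = 0.05902 (the turbulent correlation is not needed).
Total minor-loss coefficient ΣK = 4·0.74 + 2·0.41 + 1·0.37 = 4.15.
ΔP = [f·L/D + ΣK]·(ρV²/2) = [0.05902·23.77/0.1211 + 4.15]·(893.7·1.608²/2) = [11.59 + 4.15]·1155 = 1.818e+04 Pa.
Head loss h_f = ΔP/(ρg) = 1.818e+04/(893.7·9.81) = 2.074 m.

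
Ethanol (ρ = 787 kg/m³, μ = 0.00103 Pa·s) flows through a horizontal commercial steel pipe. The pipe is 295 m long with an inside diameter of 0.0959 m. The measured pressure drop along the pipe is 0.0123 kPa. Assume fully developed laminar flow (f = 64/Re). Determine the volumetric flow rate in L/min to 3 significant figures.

Q ≈ 5.04 L/min

For laminar flow, f = 64/Re with Re = ρVD/μ, so Darcy-Weisbach reduces to ΔP = 32μLV/D². Solving for V: V = ΔP·D²/(32μL) = 12.3·(0.0959)²/(32·0.00103·295) = 0.01163 m/s.
Check: Re = ρVD/μ = 787·0.01163·0.0959/0.00103 = 852.5 < 2300, so the laminar assumption holds.
Q = V·A = 0.01163·(π/4·0.0959²) = 8.403e-05 m³/s = 5.04 L/min.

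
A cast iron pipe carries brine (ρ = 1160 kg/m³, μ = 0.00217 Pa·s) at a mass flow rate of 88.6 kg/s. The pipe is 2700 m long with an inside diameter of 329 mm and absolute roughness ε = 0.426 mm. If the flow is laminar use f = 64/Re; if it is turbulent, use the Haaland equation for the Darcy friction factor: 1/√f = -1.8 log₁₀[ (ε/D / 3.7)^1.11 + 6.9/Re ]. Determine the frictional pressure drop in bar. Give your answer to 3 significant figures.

ΔP ≈ 0.856 bar

A = πD²/4 = π(0.329)²/4 = 0.08501 m²; mean velocity V = ṁ/(ρA) = 88.6/(1160 · 0.08501) = 0.8985 m/s.
Reynolds number Re = ρVD/μ = 1160 · 0.8985 · 0.329 / 0.00217 = 1.58e+05.
Re > 4000 → turbulent. Relative roughness ε/D = 0.000426/0.329 = 0.00129. Haaland: 1/√f = -1.8 log₁₀[(0.00129/3.7)^1.11 + 6.9/1.58e+05] = -1.8 log₁₀[0.000146 + 4.37e-05] = 6.7, so f = 0.02227.
Darcy-Weisbach: ΔP = f(L/D)(ρV²/2) = 0.02227·(2700/0.329)·(1160·0.8985²/2) = 0.02227·8207·468.2 = 8.558e+04 Pa.
ΔP = 8.558e+04 Pa = 0.856 bar.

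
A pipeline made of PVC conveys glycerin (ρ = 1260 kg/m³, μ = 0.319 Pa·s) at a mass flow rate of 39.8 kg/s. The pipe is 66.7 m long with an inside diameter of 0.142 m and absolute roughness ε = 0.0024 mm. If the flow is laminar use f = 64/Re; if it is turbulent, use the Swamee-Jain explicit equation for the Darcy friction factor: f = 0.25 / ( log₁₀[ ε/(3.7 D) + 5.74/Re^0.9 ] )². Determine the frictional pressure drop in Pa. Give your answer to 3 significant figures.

ΔP ≈ 67300 Pa

A = πD²/4 = π(0.142)²/4 = 0.01584 m²; mean velocity V = ṁ/(ρA) = 39.8/(1260 · 0.01584) = 1.995 m/s.
Reynolds number Re = ρVD/μ = 1260 · 1.995 · 0.142 / 0.319 = 1119.
Re < 2300 → laminar flow, so f = 64/Re = 64/1119 = 0.05721 (the turbulent correlation is not needed).
Darcy-Weisbach: ΔP = f(L/D)(ρV²/2) = 0.05721·(66.7/0.142)·(1260·1.995²/2) = 0.05721·469.7·2506 = 6.735e+04 Pa.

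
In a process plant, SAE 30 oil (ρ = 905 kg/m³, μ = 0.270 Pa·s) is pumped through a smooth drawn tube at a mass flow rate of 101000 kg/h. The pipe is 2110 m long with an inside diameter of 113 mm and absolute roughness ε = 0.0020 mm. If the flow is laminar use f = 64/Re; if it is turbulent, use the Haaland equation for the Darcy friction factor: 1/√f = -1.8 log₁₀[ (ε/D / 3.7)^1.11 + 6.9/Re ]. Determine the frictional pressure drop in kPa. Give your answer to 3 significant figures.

ΔP ≈ 4410 kPa

ṁ = 101000 kg/h = 101000/3600 = 28.06 kg/s.
A = πD²/4 = π(0.113)²/4 = 0.01003 m²; mean velocity V = ṁ/(ρA) = 28.06/(905 · 0.01003) = 3.091 m/s.
Reynolds number Re = ρVD/μ = 905 · 3.091 · 0.113 / 0.27 = 1171.
Re < 2300 → laminar flow, so f = 64/Re = 64/1171 = 0.05466 (the turbulent correlation is not needed).
Darcy-Weisbach: ΔP = f(L/D)(ρV²/2) = 0.05466·(2110/0.113)·(905·3.091²/2) = 0.05466·1.867e+04·4324 = 4.413e+06 Pa.
ΔP = 4.413e+06 Pa = 4410 kPa.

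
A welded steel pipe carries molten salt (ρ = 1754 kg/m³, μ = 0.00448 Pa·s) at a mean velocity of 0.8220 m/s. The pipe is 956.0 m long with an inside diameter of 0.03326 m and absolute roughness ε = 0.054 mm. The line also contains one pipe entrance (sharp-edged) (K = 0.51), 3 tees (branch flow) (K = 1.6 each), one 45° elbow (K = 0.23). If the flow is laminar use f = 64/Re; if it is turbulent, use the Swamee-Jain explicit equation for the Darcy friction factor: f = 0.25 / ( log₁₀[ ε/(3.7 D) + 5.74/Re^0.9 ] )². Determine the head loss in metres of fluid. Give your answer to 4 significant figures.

Reynolds number Re = ρVD/μ = 1754 · 0.822 · 0.03326 / 0.00448 = 1.07e+04.
Re > 4000 → turbulent. Relative roughness ε/D = 5.4e-05/0.03326 = 0.00162. Swamee-Jain: f = 0.25/(log₁₀[0.00162/3.7 + 5.74/1.07e+04^0.9])² = 0.25/(log₁₀[0.000439 + 0.00136])² = 0.25/(-2.746)² = 0.03316.
Total minor-loss coefficient ΣK = 1·0.51 + 3·1.6 + 1·0.23 = 5.54.
ΔP = [f·L/D + ΣK]·(ρV²/2) = [0.03316·956/0.03326 + 5.54]·(1754·0.822²/2) = [953 + 5.54]·592.6 = 5.68e+05 Pa.
Head loss h_f = ΔP/(ρg) = 5.68e+05/(1754·9.81) = 33.01 m.

h_f ≈ 33.01 m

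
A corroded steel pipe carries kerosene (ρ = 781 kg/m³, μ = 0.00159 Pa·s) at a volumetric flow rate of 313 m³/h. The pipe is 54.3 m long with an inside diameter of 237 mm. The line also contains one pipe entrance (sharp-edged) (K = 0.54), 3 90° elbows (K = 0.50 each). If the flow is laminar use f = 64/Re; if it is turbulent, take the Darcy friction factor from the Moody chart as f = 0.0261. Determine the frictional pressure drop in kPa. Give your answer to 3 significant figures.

Q = 313 m³/h = 313/3600 = 0.08694 m³/s.
Cross-sectional area A = πD²/4 = π(0.237)²/4 = 0.04412 m²; mean velocity V = Q/A = 0.08694/0.04412 = 1.971 m/s.
Reynolds number Re = ρVD/μ = 781 · 1.971 · 0.237 / 0.00159 = 2.294e+05.
Re > 4000 → turbulent; use the Moody-chart value f = 0.0261.
Total minor-loss coefficient ΣK = 1·0.54 + 3·0.5 = 2.04.
ΔP = [f·L/D + ΣK]·(ρV²/2) = [0.0261·54.3/0.237 + 2.04]·(781·1.971²/2) = [5.98 + 2.04]·1517 = 1.216e+04 Pa.
ΔP = 1.216e+04 Pa = 12.2 kPa.

ΔP ≈ 12.2 kPa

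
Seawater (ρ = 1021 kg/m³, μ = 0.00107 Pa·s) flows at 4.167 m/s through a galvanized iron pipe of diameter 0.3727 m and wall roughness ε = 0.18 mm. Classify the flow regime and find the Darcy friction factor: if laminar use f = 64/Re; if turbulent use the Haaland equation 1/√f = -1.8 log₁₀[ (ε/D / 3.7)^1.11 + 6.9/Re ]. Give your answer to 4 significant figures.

Re = ρVD/μ = 1021·4.167·0.3727/0.00107 = 1.482e+06.
Re > 4000 → turbulent. ε/D = 0.00018/0.3727 = 0.000483; Haaland: 1/√f = -1.8 log₁₀[4.88e-05 + 4.66e-06] = 7.69, so f = 0.01691.

f ≈ 0.01691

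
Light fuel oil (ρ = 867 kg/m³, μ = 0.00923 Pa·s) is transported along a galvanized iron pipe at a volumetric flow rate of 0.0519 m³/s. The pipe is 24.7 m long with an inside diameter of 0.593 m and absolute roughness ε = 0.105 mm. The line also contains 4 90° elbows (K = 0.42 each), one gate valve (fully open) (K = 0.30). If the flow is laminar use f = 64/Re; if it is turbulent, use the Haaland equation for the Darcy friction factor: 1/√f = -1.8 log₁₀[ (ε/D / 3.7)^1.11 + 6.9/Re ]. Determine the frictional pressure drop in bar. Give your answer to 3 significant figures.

ΔP ≈ 4.99×10^-4 bar

Cross-sectional area A = πD²/4 = π(0.593)²/4 = 0.2762 m²; mean velocity V = Q/A = 0.0519/0.2762 = 0.1879 m/s.
Reynolds number Re = ρVD/μ = 867 · 0.1879 · 0.593 / 0.00923 = 1.047e+04.
Re > 4000 → turbulent. Relative roughness ε/D = 0.000105/0.593 = 0.000177. Haaland: 1/√f = -1.8 log₁₀[(0.000177/3.7)^1.11 + 6.9/1.047e+04] = -1.8 log₁₀[1.6e-05 + 0.000659] = 5.707, so f = 0.0307.
Total minor-loss coefficient ΣK = 4·0.42 + 1·0.3 = 1.98.
ΔP = [f·L/D + ΣK]·(ρV²/2) = [0.0307·24.7/0.593 + 1.98]·(867·0.1879²/2) = [1.279 + 1.98]·15.31 = 49.89 Pa.
ΔP = 49.89 Pa = 4.99×10^-4 bar.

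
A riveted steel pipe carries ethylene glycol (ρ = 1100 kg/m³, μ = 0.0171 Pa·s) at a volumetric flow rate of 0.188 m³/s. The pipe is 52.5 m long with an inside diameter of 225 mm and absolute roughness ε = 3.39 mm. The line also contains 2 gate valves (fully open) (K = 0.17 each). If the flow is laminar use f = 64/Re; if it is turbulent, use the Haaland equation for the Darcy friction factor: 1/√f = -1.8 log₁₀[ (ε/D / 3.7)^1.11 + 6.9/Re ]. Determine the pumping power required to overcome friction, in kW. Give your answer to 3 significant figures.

Cross-sectional area A = πD²/4 = π(0.225)²/4 = 0.03976 m²; mean velocity V = Q/A = 0.188/0.03976 = 4.728 m/s.
Reynolds number Re = ρVD/μ = 1100 · 4.728 · 0.225 / 0.0171 = 6.844e+04.
Re > 4000 → turbulent. Relative roughness ε/D = 0.00339/0.225 = 0.0151. Haaland: 1/√f = -1.8 log₁₀[(0.0151/3.7)^1.11 + 6.9/6.844e+04] = -1.8 log₁₀[0.00222 + 0.000101] = 4.741, so f = 0.04449.
Total minor-loss coefficient ΣK = 2·0.17 = 0.34.
ΔP = [f·L/D + ΣK]·(ρV²/2) = [0.04449·52.5/0.225 + 0.34]·(1100·4.728²/2) = [10.38 + 0.34]·1.23e+04 = 1.318e+05 Pa.
Pumping power P = QΔP = 0.188·1.318e+05 = 24780 W = 24.8 kW.

P ≈ 24.8 kW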